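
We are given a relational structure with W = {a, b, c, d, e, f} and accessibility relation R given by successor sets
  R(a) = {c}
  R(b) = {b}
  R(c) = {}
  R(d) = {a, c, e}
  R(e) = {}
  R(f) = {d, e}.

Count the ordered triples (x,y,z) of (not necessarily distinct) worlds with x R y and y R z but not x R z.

Enumerating: (f,d,a), (f,d,c).

2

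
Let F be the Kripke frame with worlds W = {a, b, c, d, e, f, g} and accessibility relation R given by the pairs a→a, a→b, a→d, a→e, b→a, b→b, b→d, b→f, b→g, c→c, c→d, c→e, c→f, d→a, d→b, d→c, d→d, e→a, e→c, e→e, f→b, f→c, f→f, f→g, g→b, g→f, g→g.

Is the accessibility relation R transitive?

Transitive: no — a R b and b R f, but not a R f.

No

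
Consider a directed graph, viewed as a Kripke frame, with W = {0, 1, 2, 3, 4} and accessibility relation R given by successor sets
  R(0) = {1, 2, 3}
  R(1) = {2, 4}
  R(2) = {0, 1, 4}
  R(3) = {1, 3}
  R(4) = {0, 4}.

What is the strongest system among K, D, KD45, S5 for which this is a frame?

D

Serial (axiom D): yes — every world has a successor (e.g. 0 R 1).
Euclidean (axiom 5): no — 0 R 1 and 0 R 3, but not 1 R 3.
Transitive (axiom 4): no — 0 R 1 and 1 R 4, but not 0 R 4.
Reflexive (axiom T): no — 0 is not related to itself.
So F validates K, D; KD45 would additionally require R to be Euclidean and transitive. The strongest is D.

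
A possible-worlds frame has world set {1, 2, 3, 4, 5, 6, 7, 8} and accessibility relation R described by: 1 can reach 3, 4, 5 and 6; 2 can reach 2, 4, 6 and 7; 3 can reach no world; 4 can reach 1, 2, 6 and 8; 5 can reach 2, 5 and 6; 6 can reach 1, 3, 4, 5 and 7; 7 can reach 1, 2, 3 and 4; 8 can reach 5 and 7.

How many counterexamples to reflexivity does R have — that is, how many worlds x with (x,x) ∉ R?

Enumerating: 1, 3, 4, 6, 7, 8.

6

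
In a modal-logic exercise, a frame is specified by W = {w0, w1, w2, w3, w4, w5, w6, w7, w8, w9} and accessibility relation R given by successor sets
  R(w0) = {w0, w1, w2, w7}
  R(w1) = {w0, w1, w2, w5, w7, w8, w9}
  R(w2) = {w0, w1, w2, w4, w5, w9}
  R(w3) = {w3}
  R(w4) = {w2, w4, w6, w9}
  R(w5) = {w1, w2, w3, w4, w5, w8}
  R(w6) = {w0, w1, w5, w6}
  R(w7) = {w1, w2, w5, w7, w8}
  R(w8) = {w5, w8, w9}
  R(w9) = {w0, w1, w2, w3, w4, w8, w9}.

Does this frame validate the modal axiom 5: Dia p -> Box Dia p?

By correspondence theory, 5 is valid on a frame iff R is Euclidean.
Euclidean: no — w0 R w2 and w0 R w7, but not w2 R w7.

No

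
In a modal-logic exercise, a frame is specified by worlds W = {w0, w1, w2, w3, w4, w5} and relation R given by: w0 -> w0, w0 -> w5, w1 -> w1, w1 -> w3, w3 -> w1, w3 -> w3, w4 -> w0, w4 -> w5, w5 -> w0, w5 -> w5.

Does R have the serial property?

Serial: no — w2 has no R-successor.

No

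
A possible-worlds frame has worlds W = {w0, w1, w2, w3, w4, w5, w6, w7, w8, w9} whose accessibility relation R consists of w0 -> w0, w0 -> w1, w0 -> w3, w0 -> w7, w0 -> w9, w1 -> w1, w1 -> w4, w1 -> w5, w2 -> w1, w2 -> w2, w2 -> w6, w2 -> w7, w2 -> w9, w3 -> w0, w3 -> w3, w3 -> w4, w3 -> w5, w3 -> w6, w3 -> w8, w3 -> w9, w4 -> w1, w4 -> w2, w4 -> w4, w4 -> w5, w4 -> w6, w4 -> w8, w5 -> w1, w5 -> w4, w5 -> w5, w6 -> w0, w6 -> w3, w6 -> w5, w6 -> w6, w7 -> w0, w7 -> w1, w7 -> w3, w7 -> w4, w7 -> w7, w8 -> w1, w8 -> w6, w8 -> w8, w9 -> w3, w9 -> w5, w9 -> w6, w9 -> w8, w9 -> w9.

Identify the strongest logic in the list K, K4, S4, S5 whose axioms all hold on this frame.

Transitive (axiom 4): no — w0 R w1 and w1 R w4, but not w0 R w4.
Reflexive (axiom T): yes — every world is R-related to itself.
Euclidean (axiom 5): no — w0 R w1 and w0 R w3, but not w1 R w3.
So F validates K; K4 would additionally require R to be transitive. The strongest is K.

K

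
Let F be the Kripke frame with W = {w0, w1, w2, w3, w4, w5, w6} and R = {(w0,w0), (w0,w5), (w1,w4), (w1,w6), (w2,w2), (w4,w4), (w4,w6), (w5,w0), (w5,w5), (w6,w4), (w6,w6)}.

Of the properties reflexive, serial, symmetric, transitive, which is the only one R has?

Reflexive: no — w1 is not related to itself.
Serial: no — w3 has no R-successor.
Symmetric: no — w1 R w4 but not w4 R w1.
Transitive: yes — every two-step R-path is closed by a direct edge.
Only transitive holds.

transitive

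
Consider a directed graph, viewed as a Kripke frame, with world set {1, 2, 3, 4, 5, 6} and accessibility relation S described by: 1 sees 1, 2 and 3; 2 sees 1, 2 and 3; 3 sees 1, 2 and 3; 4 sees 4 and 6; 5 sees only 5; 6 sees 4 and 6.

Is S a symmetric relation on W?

Symmetric: yes — every pair in S has its reverse in S.

Yes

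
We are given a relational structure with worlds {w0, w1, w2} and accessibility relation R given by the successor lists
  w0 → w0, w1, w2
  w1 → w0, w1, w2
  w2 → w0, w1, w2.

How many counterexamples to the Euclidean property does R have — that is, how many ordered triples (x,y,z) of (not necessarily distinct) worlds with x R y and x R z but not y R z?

0

R is Euclidean; there are no such tuples.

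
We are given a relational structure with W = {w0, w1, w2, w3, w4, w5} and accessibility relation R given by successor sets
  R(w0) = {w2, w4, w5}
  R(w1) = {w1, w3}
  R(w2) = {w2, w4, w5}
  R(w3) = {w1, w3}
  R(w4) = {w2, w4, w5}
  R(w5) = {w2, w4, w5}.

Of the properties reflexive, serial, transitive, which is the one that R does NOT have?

reflexive

Reflexive: no — w0 is not related to itself.
Serial: yes — every world has a successor (e.g. w0 R w2).
Transitive: yes — every two-step R-path is closed by a direct edge.
Only reflexive fails.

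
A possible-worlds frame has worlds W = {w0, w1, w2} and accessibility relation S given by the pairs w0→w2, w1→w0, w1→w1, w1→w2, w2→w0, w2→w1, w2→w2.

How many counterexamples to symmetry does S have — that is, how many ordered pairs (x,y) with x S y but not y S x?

Enumerating: (w1,w0).

1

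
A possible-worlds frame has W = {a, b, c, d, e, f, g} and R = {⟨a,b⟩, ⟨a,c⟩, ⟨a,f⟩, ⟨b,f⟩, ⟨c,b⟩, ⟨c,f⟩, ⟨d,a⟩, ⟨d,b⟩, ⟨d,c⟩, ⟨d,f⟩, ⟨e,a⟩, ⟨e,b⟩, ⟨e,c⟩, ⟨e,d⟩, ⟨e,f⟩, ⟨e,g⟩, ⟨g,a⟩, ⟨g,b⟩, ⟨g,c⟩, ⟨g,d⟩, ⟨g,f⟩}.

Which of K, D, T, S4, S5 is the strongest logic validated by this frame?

K

Serial (axiom D): no — f has no R-successor.
Reflexive (axiom T): no — a is not related to itself.
Transitive (axiom 4): yes — every two-step R-path is closed by a direct edge.
Euclidean (axiom 5): no — a R b and a R c, but not b R c.
So F validates K; D would additionally require R to be serial. The strongest is K.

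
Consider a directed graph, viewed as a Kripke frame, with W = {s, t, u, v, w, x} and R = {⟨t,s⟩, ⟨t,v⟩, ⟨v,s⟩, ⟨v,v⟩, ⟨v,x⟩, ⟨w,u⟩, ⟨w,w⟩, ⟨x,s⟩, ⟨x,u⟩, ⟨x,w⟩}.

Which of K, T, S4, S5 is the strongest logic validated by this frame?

Reflexive (axiom T): no — s is not related to itself.
Transitive (axiom 4): no — t R v and v R x, but not t R x.
Euclidean (axiom 5): no — t R s and t R v, but not s R v.
So F validates K; T would additionally require R to be reflexive. The strongest is K.

K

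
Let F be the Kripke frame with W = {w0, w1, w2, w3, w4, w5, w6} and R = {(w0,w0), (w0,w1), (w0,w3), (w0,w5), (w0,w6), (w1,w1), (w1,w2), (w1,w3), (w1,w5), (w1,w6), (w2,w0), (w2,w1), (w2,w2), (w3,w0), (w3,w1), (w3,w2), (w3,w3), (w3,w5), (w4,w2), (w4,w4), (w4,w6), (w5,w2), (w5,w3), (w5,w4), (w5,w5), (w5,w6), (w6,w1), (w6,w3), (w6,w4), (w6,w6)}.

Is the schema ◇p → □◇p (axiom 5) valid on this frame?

By correspondence theory, 5 is valid on a frame iff R is Euclidean.
Euclidean: no — w0 R w3 and w0 R w6, but not w3 R w6.

No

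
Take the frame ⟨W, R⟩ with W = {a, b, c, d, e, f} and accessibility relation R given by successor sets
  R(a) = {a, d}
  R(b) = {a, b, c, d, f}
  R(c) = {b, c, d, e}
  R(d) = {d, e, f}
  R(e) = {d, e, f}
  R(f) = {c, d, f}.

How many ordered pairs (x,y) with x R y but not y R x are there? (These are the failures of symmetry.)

8

Enumerating: (a,d), (b,a), (b,d), (b,f), (c,d), (c,e), (e,f), (f,c).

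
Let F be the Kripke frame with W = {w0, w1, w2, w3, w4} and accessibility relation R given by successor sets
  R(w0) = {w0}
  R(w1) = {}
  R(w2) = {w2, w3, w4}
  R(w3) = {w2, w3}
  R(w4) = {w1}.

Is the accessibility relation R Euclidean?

Euclidean: no — w2 R w3 and w2 R w4, but not w3 R w4.

No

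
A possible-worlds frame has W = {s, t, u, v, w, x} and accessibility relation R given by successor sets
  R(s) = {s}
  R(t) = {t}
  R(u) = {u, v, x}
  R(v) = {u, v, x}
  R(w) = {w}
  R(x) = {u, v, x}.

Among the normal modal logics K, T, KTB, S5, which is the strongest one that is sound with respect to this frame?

S5

Reflexive (axiom T): yes — every world is R-related to itself.
Symmetric (axiom B): yes — every pair in R has its reverse in R.
Euclidean (axiom 5): yes — any two successors of a common world are R-related.
So F validates K, T, KTB, S5. The strongest is S5.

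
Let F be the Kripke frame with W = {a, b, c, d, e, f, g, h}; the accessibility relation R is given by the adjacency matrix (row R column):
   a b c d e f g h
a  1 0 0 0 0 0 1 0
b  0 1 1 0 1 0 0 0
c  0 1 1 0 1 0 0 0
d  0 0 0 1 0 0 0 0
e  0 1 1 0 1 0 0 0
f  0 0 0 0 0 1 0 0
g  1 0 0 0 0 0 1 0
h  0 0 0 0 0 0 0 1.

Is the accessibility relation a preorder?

Reflexive: yes — every world is R-related to itself.
Transitive: yes — every two-step R-path is closed by a direct edge.
So R is a preorder.

Yes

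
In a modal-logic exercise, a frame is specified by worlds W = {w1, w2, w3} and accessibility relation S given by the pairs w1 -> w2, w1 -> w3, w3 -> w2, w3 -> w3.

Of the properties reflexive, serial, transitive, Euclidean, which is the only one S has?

transitive

Reflexive: no — w1 is not related to itself.
Serial: no — w2 has no S-successor.
Transitive: yes — every two-step S-path is closed by a direct edge.
Euclidean: no — w1 S w2 and w1 S w3, but not w2 S w3.
Only transitive holds.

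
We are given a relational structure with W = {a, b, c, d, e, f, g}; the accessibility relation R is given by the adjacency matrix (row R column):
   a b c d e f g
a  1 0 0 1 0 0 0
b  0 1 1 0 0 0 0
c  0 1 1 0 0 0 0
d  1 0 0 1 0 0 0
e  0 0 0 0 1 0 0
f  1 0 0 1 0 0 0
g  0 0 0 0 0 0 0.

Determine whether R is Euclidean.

Euclidean: yes — any two successors of a common world are R-related.

Yes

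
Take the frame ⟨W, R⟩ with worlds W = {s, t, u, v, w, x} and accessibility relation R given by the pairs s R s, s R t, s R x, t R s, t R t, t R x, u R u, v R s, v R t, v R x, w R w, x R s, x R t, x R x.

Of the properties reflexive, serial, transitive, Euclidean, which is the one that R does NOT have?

reflexive

Reflexive: no — v is not related to itself.
Serial: yes — every world has a successor (e.g. s R s).
Transitive: yes — every two-step R-path is closed by a direct edge.
Euclidean: yes — any two successors of a common world are R-related.
Only reflexive fails.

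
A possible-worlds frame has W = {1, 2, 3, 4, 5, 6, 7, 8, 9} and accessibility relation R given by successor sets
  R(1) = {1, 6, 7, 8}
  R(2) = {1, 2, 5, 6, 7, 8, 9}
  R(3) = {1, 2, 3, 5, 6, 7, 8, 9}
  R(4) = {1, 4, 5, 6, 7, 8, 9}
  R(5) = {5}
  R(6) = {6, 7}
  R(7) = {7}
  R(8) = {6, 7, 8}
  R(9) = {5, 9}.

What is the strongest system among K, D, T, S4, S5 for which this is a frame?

Serial (axiom D): yes — every world has a successor (e.g. 1 R 1).
Reflexive (axiom T): yes — every world is R-related to itself.
Transitive (axiom 4): yes — every two-step R-path is closed by a direct edge.
Euclidean (axiom 5): no — 1 R 6 and 1 R 8, but not 6 R 8.
So F validates K, D, T, S4; S5 would additionally require R to be Euclidean. The strongest is S4.

S4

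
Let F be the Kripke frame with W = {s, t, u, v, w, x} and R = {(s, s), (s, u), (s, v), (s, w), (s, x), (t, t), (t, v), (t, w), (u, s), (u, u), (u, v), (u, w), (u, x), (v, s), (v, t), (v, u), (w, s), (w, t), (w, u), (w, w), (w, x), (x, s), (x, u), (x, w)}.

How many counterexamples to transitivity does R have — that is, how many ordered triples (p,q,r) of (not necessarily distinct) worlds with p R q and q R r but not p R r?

Enumerating: (s,v,t), (s,w,t), (t,v,s), (t,v,u), (t,w,s), (t,w,u), (t,w,x), (u,v,t), (u,w,t), (v,s,v), (v,s,w), (v,s,x), … and 14 more.
Total: 26.

26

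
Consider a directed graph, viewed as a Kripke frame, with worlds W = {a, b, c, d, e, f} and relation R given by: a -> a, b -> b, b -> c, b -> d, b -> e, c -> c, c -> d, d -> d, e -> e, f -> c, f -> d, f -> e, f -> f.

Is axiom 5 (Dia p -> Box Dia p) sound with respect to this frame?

No

Axiom 5 corresponds to the accessibility relation being Euclidean.
Euclidean: no — b R c and b R e, but not c R e.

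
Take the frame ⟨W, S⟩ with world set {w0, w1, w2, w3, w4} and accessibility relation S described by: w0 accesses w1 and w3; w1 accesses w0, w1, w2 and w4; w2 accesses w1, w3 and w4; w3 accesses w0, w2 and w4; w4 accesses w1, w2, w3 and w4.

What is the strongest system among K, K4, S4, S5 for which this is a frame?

Transitive (axiom 4): no — w0 S w1 and w1 S w2, but not w0 S w2.
Reflexive (axiom T): no — w0 is not related to itself.
Euclidean (axiom 5): no — w0 S w1 and w0 S w3, but not w1 S w3.
So F validates K; K4 would additionally require S to be transitive. The strongest is K.

K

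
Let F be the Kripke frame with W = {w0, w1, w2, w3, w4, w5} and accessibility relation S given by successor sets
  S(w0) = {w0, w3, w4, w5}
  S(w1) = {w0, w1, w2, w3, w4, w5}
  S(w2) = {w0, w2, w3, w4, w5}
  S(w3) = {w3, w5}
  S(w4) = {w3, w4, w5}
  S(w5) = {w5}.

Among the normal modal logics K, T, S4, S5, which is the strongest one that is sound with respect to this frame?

Reflexive (axiom T): yes — every world is S-related to itself.
Transitive (axiom 4): yes — every two-step S-path is closed by a direct edge.
Euclidean (axiom 5): no — w0 S w3 and w0 S w4, but not w3 S w4.
So F validates K, T, S4; S5 would additionally require S to be Euclidean. The strongest is S4.

S4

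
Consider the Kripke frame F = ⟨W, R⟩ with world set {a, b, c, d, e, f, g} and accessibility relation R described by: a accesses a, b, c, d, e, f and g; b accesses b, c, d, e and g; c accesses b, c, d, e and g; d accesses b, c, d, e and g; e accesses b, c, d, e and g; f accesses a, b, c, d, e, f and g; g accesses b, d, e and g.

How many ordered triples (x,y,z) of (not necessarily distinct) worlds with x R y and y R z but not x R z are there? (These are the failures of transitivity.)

3

Enumerating: (g,b,c), (g,d,c), (g,e,c).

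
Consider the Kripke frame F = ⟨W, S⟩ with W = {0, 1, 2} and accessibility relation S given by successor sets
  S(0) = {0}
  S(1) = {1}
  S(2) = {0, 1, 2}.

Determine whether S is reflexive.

Yes

Reflexive: yes — every world is S-related to itself.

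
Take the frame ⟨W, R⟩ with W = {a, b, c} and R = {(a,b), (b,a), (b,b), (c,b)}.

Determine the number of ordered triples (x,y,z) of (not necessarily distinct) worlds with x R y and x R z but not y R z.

1

Enumerating: (b,a,a).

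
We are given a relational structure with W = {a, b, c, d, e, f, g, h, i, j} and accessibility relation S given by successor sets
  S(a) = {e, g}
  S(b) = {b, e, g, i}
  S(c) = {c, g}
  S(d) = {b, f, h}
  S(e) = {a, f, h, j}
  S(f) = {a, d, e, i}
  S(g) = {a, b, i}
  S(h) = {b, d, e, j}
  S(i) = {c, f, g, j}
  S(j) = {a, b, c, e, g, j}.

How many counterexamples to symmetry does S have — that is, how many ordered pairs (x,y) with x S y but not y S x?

13

Enumerating: (b,e), (b,i), (c,g), (d,b), (f,a), (h,b), (h,j), (i,c), (i,j), (j,a), (j,b), (j,c), (j,g).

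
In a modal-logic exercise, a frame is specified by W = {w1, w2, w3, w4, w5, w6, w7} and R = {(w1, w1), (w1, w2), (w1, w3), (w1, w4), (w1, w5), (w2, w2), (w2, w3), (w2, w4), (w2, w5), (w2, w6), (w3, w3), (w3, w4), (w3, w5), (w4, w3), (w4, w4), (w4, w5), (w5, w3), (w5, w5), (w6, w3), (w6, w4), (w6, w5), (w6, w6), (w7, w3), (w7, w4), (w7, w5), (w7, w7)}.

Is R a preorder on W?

Reflexive: yes — every world is R-related to itself.
Transitive: no — w1 R w2 and w2 R w6, but not w1 R w6.
So R is not a preorder.

No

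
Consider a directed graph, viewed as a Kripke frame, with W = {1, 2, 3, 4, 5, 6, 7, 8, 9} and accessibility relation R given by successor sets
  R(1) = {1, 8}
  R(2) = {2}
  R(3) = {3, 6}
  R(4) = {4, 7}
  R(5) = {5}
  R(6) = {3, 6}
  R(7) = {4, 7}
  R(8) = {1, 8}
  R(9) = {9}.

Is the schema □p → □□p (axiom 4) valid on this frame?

Axiom 4 corresponds to the accessibility relation being transitive.
Transitive: yes — every two-step R-path is closed by a direct edge.

Yes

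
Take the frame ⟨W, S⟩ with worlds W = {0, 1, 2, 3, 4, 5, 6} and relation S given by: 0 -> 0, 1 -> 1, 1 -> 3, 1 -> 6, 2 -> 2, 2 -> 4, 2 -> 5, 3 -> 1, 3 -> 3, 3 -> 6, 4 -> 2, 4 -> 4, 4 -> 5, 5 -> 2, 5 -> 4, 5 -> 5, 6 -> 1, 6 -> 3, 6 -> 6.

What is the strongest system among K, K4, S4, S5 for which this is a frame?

Transitive (axiom 4): yes — every two-step S-path is closed by a direct edge.
Reflexive (axiom T): yes — every world is S-related to itself.
Euclidean (axiom 5): yes — any two successors of a common world are S-related.
So F validates K, K4, S4, S5. The strongest is S5.

S5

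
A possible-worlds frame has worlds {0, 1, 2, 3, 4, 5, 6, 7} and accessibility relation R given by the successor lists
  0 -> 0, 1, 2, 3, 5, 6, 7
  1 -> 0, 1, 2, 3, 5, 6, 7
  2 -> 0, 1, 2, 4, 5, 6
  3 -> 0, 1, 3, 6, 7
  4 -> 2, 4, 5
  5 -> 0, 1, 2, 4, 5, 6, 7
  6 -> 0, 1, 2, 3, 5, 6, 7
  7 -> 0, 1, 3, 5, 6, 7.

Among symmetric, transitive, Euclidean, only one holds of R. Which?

symmetric

Symmetric: yes — every pair in R has its reverse in R.
Transitive: no — 0 R 2 and 2 R 4, but not 0 R 4.
Euclidean: no — 0 R 2 and 0 R 3, but not 2 R 3.
Only symmetric holds.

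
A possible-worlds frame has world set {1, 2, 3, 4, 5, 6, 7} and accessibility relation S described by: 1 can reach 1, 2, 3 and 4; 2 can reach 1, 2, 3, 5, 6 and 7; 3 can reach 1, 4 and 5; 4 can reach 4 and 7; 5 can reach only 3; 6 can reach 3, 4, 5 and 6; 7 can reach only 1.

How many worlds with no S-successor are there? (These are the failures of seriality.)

S is serial; there are no such worlds.

0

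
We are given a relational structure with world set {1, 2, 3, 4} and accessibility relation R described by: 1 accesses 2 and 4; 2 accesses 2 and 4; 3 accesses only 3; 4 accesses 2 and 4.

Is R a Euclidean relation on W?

Euclidean: yes — any two successors of a common world are R-related.

Yes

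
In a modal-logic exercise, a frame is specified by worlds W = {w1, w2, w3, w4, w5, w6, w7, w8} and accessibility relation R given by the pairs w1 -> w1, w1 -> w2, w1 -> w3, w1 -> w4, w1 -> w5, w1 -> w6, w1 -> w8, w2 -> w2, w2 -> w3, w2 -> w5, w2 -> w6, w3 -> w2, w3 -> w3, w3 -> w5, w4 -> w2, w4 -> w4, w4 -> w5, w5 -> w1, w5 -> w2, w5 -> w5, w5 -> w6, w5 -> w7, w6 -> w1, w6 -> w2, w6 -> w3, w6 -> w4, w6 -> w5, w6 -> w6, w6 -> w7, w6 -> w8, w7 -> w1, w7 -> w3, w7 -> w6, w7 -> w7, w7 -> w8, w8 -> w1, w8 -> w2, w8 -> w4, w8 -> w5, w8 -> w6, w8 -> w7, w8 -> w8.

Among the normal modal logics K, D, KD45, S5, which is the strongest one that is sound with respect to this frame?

D

Serial (axiom D): yes — every world has a successor (e.g. w1 R w1).
Euclidean (axiom 5): no — w1 R w2 and w1 R w4, but not w2 R w4.
Transitive (axiom 4): no — w1 R w5 and w5 R w7, but not w1 R w7.
Reflexive (axiom T): yes — every world is R-related to itself.
So F validates K, D; KD45 would additionally require R to be Euclidean and transitive. The strongest is D.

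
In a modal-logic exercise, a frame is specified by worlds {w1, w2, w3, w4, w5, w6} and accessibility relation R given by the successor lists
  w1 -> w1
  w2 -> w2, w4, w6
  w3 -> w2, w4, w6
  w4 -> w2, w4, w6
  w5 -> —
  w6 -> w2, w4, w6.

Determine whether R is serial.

No

Serial: no — w5 has no R-successor.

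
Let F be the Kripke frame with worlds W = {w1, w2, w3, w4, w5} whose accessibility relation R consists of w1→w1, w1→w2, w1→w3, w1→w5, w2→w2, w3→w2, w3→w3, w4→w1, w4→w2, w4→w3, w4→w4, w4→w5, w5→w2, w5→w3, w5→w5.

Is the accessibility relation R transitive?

Yes

Transitive: yes — every two-step R-path is closed by a direct edge.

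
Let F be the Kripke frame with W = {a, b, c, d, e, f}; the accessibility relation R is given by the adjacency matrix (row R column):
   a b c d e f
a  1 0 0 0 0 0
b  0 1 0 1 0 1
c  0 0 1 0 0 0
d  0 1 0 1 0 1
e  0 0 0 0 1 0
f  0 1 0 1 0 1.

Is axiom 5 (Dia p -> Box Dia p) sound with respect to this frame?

Yes

The schema 5 characterises exactly the Euclidean frames.
Euclidean: yes — any two successors of a common world are R-related.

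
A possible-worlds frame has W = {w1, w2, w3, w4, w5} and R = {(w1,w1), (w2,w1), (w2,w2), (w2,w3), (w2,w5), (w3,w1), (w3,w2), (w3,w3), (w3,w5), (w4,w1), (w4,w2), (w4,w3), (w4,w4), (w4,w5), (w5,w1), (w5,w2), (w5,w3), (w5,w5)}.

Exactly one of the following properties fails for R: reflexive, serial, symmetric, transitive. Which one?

Reflexive: yes — every world is R-related to itself.
Serial: yes — every world has a successor (e.g. w1 R w1).
Symmetric: no — w2 R w1 but not w1 R w2.
Transitive: yes — every two-step R-path is closed by a direct edge.
Only symmetric fails.

symmetric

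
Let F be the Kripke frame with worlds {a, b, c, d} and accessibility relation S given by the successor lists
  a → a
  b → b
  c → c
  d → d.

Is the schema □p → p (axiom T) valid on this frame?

Yes

The schema T characterises exactly the reflexive frames.
Reflexive: yes — every world is S-related to itself.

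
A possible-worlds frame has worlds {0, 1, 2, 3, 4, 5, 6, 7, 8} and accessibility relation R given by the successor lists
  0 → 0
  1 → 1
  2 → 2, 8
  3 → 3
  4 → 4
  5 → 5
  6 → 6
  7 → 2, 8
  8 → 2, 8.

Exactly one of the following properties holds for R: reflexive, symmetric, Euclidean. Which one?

Euclidean

Reflexive: no — 7 is not related to itself.
Symmetric: no — 7 R 2 but not 2 R 7.
Euclidean: yes — any two successors of a common world are R-related.
Only Euclidean holds.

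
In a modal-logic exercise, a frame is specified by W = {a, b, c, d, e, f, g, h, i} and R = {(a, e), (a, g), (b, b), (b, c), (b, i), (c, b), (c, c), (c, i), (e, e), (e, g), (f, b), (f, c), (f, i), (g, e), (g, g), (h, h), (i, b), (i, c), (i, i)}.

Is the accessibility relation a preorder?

Reflexive: no — a is not related to itself.
Transitive: yes — every two-step R-path is closed by a direct edge.
So R is not a preorder.

No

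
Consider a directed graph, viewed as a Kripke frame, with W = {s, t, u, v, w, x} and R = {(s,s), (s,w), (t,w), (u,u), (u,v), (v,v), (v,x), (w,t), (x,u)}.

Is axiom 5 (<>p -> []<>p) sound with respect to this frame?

No

Axiom 5 corresponds to the accessibility relation being Euclidean.
Euclidean: no — s R w and s R s, but not w R s.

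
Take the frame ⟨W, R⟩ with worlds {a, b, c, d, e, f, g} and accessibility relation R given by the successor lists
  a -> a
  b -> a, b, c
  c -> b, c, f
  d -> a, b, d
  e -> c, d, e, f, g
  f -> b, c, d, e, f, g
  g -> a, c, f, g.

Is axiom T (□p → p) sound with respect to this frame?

Yes

Axiom T corresponds to the accessibility relation being reflexive.
Reflexive: yes — every world is R-related to itself.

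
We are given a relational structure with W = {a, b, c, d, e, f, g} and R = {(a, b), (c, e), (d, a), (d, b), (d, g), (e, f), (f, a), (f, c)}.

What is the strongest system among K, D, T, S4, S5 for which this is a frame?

Serial (axiom D): no — b has no R-successor.
Reflexive (axiom T): no — a is not related to itself.
Transitive (axiom 4): no — c R e and e R f, but not c R f.
Euclidean (axiom 5): no — d R a and d R g, but not a R g.
So F validates K; D would additionally require R to be serial. The strongest is K.

K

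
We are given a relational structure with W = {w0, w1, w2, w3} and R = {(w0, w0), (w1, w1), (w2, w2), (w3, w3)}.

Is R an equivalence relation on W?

Yes

Reflexive: yes — every world is R-related to itself.
Symmetric: yes — every pair in R has its reverse in R.
Transitive: yes — every two-step R-path is closed by a direct edge.
So R is an equivalence relation.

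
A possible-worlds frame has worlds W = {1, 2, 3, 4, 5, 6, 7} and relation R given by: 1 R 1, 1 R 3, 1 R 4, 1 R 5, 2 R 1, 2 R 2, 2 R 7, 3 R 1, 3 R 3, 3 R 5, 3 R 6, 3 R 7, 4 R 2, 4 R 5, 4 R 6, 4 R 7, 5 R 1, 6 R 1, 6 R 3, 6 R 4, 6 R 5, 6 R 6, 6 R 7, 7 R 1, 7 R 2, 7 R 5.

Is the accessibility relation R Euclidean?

Euclidean: no — 1 R 3 and 1 R 4, but not 3 R 4.

No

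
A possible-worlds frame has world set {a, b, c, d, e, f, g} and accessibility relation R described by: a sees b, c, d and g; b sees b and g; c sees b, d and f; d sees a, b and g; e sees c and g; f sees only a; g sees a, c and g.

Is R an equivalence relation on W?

Reflexive: no — a is not related to itself.
Symmetric: no — a R b but not b R a.
Transitive: no — a R c and c R f, but not a R f.
So R is not an equivalence relation.

No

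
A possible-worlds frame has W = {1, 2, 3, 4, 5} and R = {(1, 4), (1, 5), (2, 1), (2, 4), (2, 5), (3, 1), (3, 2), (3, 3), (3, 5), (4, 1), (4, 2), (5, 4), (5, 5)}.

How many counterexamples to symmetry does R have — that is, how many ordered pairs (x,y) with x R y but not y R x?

7

Enumerating: (1,5), (2,1), (2,5), (3,1), (3,2), (3,5), (5,4).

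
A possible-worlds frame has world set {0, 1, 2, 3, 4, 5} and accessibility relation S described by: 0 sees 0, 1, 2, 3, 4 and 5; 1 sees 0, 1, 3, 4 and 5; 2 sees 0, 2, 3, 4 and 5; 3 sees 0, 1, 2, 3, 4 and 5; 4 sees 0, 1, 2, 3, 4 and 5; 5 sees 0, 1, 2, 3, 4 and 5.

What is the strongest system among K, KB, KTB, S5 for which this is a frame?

Symmetric (axiom B): yes — every pair in S has its reverse in S.
Reflexive (axiom T): yes — every world is S-related to itself.
Euclidean (axiom 5): no — 0 S 1 and 0 S 2, but not 1 S 2.
So F validates K, KB, KTB; S5 would additionally require S to be Euclidean. The strongest is KTB.

KTB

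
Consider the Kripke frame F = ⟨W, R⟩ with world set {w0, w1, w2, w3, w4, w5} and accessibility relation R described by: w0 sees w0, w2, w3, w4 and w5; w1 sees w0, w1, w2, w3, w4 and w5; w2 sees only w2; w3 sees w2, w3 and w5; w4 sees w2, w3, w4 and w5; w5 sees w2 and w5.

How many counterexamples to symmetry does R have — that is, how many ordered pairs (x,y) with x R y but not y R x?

Enumerating: (w0,w2), (w0,w3), (w0,w4), (w0,w5), (w1,w0), (w1,w2), (w1,w3), (w1,w4), (w1,w5), (w3,w2), (w3,w5), (w4,w2), (w4,w3), (w4,w5), (w5,w2).

15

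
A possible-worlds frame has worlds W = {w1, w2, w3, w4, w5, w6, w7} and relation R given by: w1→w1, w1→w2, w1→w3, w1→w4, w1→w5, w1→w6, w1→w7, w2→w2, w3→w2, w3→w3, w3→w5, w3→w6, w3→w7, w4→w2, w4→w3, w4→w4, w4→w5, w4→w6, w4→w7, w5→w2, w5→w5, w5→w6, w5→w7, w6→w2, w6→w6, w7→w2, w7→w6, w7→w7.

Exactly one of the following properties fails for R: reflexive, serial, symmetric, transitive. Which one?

symmetric

Reflexive: yes — every world is R-related to itself.
Serial: yes — every world has a successor (e.g. w1 R w1).
Symmetric: no — w1 R w2 but not w2 R w1.
Transitive: yes — every two-step R-path is closed by a direct edge.
Only symmetric fails.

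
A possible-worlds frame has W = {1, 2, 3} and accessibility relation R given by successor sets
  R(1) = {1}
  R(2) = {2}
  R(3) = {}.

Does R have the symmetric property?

Yes

Symmetric: yes — every pair in R has its reverse in R.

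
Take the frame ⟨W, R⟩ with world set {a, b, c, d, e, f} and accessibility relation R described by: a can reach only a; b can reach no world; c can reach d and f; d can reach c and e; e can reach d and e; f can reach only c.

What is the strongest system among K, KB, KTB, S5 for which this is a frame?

Symmetric (axiom B): yes — every pair in R has its reverse in R.
Reflexive (axiom T): no — b is not related to itself.
Euclidean (axiom 5): no — c R d and c R f, but not d R f.
So F validates K, KB; KTB would additionally require R to be reflexive. The strongest is KB.

KB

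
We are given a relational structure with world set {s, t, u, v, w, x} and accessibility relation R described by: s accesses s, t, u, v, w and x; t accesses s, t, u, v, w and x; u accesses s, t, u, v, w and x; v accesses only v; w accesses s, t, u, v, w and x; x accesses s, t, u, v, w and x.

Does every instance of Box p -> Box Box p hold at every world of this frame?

Axiom 4 corresponds to the accessibility relation being transitive.
Transitive: yes — every two-step R-path is closed by a direct edge.

Yes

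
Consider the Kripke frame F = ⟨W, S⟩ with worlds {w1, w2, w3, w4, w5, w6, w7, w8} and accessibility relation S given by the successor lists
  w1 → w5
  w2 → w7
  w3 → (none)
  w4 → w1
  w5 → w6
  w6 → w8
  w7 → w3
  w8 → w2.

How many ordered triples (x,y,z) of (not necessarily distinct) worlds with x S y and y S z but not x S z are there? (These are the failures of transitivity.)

Enumerating: (w1,w5,w6), (w2,w7,w3), (w4,w1,w5), (w5,w6,w8), (w6,w8,w2), (w8,w2,w7).

6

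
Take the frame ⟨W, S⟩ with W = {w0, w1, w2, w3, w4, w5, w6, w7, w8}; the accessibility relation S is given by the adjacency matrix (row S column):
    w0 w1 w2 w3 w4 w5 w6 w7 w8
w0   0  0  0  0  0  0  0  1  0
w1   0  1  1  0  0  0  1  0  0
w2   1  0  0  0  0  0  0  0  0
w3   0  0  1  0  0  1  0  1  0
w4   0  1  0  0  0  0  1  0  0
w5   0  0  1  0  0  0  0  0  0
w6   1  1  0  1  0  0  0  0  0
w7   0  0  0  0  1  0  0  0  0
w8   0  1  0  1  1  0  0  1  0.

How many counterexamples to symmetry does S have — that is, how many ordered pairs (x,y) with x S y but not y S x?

16

Enumerating: (w0,w7), (w1,w2), (w2,w0), (w3,w2), (w3,w5), (w3,w7), (w4,w1), (w4,w6), (w5,w2), (w6,w0), (w6,w3), (w7,w4), (w8,w1), (w8,w3), (w8,w4), (w8,w7).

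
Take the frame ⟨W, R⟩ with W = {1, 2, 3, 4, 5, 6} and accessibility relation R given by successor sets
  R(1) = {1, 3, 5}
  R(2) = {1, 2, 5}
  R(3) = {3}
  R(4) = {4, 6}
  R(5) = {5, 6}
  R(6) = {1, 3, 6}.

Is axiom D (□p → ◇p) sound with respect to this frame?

Yes

Axiom D corresponds to the accessibility relation being serial.
Serial: yes — every world has a successor (e.g. 1 R 1).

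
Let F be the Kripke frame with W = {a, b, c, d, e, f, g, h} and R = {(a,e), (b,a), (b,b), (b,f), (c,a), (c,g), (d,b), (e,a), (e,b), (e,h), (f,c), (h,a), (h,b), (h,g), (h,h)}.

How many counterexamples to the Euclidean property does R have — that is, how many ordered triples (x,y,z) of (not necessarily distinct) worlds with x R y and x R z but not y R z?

Enumerating: (a,e,e), (b,a,a), (b,a,b), (b,a,f), (b,f,a), (b,f,b), (b,f,f), (c,a,a), (c,a,g), (c,g,a), (c,g,g), (e,a,a), … and 14 more.
Total: 26.

26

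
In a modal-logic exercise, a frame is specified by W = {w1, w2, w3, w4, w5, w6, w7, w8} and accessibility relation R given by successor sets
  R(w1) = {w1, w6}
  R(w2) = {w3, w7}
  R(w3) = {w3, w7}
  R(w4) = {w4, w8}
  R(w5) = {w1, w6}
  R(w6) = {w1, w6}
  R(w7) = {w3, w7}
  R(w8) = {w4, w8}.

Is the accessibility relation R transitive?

Yes

Transitive: yes — every two-step R-path is closed by a direct edge.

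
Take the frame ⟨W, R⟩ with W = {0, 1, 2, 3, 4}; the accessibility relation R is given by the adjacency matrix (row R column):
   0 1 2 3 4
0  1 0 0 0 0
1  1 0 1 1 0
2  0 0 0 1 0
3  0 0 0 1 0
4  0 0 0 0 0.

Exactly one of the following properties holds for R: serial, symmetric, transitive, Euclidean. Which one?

Serial: no — 4 has no R-successor.
Symmetric: no — 1 R 0 but not 0 R 1.
Transitive: yes — every two-step R-path is closed by a direct edge.
Euclidean: no — 1 R 0 and 1 R 2, but not 0 R 2.
Only transitive holds.

transitive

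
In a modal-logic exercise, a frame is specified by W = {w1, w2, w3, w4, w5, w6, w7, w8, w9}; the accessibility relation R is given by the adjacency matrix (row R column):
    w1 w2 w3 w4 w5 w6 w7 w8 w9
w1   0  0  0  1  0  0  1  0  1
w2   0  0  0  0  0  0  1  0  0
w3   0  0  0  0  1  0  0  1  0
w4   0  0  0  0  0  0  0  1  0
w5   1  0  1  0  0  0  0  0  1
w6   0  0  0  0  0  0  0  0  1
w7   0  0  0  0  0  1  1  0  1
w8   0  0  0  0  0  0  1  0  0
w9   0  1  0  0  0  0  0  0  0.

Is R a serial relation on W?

Serial: yes — every world has a successor (e.g. w1 R w4).

Yes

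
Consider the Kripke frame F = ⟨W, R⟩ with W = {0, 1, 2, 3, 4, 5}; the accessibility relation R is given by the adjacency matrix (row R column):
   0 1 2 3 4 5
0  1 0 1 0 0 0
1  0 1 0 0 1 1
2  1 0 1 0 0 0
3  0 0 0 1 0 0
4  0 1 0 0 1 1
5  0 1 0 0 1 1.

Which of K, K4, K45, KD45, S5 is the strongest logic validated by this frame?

S5

Transitive (axiom 4): yes — every two-step R-path is closed by a direct edge.
Euclidean (axiom 5): yes — any two successors of a common world are R-related.
Serial (axiom D): yes — every world has a successor (e.g. 0 R 0).
Reflexive (axiom T): yes — every world is R-related to itself.
So F validates K, K4, K45, KD45, S5. The strongest is S5.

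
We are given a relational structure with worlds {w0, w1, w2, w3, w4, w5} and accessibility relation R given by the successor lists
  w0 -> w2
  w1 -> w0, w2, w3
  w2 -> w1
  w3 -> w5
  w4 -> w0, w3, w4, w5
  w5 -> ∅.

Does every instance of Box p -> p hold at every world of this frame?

No

The schema T characterises exactly the reflexive frames.
Reflexive: no — w0 is not related to itself.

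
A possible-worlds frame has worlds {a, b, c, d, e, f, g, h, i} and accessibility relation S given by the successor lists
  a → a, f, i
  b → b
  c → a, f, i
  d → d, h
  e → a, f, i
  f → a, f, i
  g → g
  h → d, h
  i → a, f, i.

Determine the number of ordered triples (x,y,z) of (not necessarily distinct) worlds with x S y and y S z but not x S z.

0

S is transitive; there are no such tuples.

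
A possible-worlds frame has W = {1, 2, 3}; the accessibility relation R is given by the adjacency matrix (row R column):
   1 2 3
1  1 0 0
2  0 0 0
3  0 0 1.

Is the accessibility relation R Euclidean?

Euclidean: yes — any two successors of a common world are R-related.

Yes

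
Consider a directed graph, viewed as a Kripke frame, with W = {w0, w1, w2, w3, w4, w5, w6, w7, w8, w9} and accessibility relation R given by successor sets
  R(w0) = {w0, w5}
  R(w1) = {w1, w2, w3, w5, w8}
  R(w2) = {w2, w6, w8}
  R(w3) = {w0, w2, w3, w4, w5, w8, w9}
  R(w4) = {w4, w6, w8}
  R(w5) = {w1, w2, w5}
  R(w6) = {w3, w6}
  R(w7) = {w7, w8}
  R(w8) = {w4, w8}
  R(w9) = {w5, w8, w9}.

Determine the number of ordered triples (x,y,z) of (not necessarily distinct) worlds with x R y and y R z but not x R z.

28

Enumerating: (w0,w5,w1), (w0,w5,w2), (w1,w2,w6), (w1,w3,w0), (w1,w3,w4), (w1,w3,w9), (w1,w8,w4), (w2,w6,w3), (w2,w8,w4), (w3,w2,w6), (w3,w4,w6), (w3,w5,w1), … and 16 more.
Total: 28.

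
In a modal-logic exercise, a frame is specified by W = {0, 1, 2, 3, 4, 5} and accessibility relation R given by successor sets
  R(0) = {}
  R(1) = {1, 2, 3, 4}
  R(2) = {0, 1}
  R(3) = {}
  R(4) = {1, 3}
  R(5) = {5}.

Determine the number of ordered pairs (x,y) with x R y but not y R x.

Enumerating: (1,3), (2,0), (4,3).

3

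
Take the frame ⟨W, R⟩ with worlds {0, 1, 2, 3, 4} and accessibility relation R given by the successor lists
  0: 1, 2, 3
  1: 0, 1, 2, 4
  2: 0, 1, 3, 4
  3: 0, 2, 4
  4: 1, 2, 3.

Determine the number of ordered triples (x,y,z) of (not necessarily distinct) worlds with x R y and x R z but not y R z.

25

Enumerating: (0,1,3), (0,2,2), (0,3,1), (0,3,3), (1,0,0), (1,0,4), (1,2,2), (1,4,0), (1,4,4), (2,0,0), (2,0,4), (2,1,3), … and 13 more.
Total: 25.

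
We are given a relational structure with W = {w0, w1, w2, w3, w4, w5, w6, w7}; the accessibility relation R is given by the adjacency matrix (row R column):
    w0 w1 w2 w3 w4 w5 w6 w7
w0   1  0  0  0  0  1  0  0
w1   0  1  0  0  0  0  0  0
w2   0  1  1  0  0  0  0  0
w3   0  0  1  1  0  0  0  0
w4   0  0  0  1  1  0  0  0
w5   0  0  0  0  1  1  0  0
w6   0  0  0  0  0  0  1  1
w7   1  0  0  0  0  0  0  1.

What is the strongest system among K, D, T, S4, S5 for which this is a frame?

T

Serial (axiom D): yes — every world has a successor (e.g. w0 R w0).
Reflexive (axiom T): yes — every world is R-related to itself.
Transitive (axiom 4): no — w0 R w5 and w5 R w4, but not w0 R w4.
Euclidean (axiom 5): no — w0 R w5 and w0 R w0, but not w5 R w0.
So F validates K, D, T; S4 would additionally require R to be transitive. The strongest is T.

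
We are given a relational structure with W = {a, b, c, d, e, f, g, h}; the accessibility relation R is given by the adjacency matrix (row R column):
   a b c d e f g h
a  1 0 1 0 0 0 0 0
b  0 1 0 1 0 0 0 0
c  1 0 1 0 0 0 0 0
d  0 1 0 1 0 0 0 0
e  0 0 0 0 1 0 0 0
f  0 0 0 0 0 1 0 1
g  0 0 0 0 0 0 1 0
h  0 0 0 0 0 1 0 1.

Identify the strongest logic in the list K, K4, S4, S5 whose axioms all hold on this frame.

Transitive (axiom 4): yes — every two-step R-path is closed by a direct edge.
Reflexive (axiom T): yes — every world is R-related to itself.
Euclidean (axiom 5): yes — any two successors of a common world are R-related.
So F validates K, K4, S4, S5. The strongest is S5.

S5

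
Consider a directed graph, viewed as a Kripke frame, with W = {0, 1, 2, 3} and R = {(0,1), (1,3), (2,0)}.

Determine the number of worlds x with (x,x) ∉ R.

4

Enumerating: 0, 1, 2, 3.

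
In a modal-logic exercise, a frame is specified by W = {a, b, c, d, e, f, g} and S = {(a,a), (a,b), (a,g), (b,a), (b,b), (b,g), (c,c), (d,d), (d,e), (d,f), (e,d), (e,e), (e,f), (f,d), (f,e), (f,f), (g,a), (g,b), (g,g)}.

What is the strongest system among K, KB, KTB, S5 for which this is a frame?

Symmetric (axiom B): yes — every pair in S has its reverse in S.
Reflexive (axiom T): yes — every world is S-related to itself.
Euclidean (axiom 5): yes — any two successors of a common world are S-related.
So F validates K, KB, KTB, S5. The strongest is S5.

S5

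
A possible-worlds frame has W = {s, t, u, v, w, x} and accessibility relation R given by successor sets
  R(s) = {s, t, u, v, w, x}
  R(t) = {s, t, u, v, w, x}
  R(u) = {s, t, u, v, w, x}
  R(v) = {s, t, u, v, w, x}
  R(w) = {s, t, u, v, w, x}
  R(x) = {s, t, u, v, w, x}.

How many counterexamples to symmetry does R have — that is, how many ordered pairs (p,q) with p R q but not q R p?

R is symmetric; there are no such tuples.

0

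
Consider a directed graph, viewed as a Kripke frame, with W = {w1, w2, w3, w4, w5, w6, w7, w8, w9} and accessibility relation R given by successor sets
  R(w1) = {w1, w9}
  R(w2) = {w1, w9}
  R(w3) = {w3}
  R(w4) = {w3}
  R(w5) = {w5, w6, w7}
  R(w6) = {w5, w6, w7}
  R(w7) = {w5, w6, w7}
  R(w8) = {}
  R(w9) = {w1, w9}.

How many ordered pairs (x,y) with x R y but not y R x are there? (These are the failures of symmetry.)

3

Enumerating: (w2,w1), (w2,w9), (w4,w3).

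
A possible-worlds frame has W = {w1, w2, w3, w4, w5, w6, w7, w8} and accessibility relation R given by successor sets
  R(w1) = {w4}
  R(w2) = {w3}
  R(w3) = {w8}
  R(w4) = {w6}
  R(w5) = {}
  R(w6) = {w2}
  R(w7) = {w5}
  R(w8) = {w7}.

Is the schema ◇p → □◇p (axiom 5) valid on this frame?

No

The schema 5 characterises exactly the Euclidean frames.
Euclidean: no — w1 R w4 and w1 R w4, but not w4 R w4.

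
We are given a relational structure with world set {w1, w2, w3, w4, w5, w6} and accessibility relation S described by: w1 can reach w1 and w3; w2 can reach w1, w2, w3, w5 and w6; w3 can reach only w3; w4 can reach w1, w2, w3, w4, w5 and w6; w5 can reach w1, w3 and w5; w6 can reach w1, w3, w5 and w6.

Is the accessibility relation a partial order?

Yes

Reflexive: yes — every world is S-related to itself.
Transitive: yes — every two-step S-path is closed by a direct edge.
Antisymmetric: yes — no distinct pair is related both ways.
So S is a partial order.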